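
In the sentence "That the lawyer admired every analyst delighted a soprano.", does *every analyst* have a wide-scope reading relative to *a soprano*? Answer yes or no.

No

*every analyst* is embedded in the sentential subject *that the lawyer admired every analyst*.
Clausal subjects are scope islands; QR from inside the subject into the matrix is barred.
There is no licit LF on which *every analyst* c-commands *a soprano*.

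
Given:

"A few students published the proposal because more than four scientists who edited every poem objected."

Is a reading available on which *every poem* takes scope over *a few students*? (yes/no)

No

*every poem* occurs within the relative clause *who edited every poem*, which is itself inside the adjunct *because more than four scientists who edited every poem objected*.
Both the relative clause and the enclosing adjunct are scope islands; QR cannot cross either.
Hence only narrow scope for *every poem* (under *a few students*) survives.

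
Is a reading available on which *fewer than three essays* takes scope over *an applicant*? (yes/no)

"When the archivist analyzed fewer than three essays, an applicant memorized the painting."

*fewer than three essays* is embedded in the adjunct clause *when the archivist analyzed fewer than three essays*.
Adjunct clauses are scope islands: a quantifier inside an adjunct cannot raise into the matrix clause.
So *fewer than three essays* cannot raise to a position above *an applicant*.

No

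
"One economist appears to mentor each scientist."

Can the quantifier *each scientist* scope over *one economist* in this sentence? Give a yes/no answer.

Raising constructions are monoclausal for scope purposes; *each scientist* is not separated from *one economist* by any island.
Ordinary QR to a clause-peripheral position gives the wide-scope LF for the lower DP.

Yes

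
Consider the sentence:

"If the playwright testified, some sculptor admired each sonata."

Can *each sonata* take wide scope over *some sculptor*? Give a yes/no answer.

Yes

The adjunct island is irrelevant here — *each sonata* and *some sculptor* are both in the matrix clause.
With no island boundary between them, the object can take inverse scope over the subject via ordinary QR within the clause.
Both orderings are possible: *some sculptor* > *each sonata* and *each sonata* > *some sculptor*.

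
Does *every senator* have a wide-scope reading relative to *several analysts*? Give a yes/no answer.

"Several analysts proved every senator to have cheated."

ECM infinitives lack a CP barrier, so *every senator* can QR over the matrix subject *several analysts*.
Ordinary QR to a clause-peripheral position gives the wide-scope LF for the lower DP.

Yes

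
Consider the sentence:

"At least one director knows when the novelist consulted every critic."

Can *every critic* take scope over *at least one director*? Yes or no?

*every critic* occurs within the embedded question *when the novelist consulted every critic*.
The wh-island constraint blocks QR out of an embedded interrogative.
So *every critic* cannot raise high enough to outscope *at least one director*; only the surface ordering *at least one director* > *every critic* is available.
(Only the surface reading survives: one fixed director with respect to all the relevant critics.)

No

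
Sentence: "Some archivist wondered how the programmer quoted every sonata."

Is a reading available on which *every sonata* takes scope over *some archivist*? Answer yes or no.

*every sonata* is embedded in the embedded question *how the programmer quoted every sonata*.
The wh-island constraint blocks QR out of an embedded interrogative.
*every sonata* > *some archivist* would require crossing that boundary, which is illicit.

No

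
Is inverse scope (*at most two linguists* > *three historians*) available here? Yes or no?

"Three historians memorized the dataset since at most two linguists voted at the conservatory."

The target quantifier *at most two linguists* is part of the adjunct clause *since at most two linguists voted at the conservatory*.
Since the clause is an adjunct (not a complement), the Adjunct Condition blocks QR across its edge.
The inverse ordering *at most two linguists* > *three historians* is therefore underivable.

No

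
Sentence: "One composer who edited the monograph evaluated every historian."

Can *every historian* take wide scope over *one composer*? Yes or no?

Yes

The RC *who edited the monograph* is an island, but *every historian* is not inside it — it is the matrix object, a clausemate of *one composer*.
Since no island is crossed, the inverse ordering is licensed alongside surface scope.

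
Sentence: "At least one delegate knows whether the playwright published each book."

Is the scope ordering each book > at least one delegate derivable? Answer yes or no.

No

*each book* sits inside the embedded question *whether the playwright published each book*.
QR across an interrogative CP boundary is ruled out as a wh-island violation.
The inverse ordering *each book* > *at least one delegate* is therefore underivable.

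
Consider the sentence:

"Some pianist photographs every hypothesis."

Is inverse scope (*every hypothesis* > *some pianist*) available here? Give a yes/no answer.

Both DPs are arguments of the same predicate; there is no clause or island boundary between them.
Clause-internal QR can adjoin the lower DP above the subject, yielding the inverse reading.

Yes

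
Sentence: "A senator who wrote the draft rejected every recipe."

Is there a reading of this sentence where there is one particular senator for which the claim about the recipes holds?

The paraphrase describes the scope ordering *a senator* > *every recipe*.
That is the surface-scope ordering, which is always one of the available readings — island constraints only ever restrict inverse scope.

Yes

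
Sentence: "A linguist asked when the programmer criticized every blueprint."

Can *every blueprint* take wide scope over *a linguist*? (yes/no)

The DP *every blueprint* is contained in the embedded question *when the programmer criticized every blueprint*.
Embedded questions are wh-islands: a quantifier inside an indirect question cannot QR into the matrix clause.
So *every blueprint* cannot raise high enough to outscope *a linguist*; only the surface ordering *a linguist* > *every blueprint* is available.
(Only the surface reading survives: one fixed linguist with respect to all the relevant blueprints.)

No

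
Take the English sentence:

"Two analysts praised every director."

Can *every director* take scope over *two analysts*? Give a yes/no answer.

*every director* is the matrix object and *two analysts* the matrix subject; the two are clausemates.
Clause-internal QR can adjoin the lower DP above the subject, yielding the inverse reading.
The sentence is scopally ambiguous between *two analysts* > *every director* and *every director* > *two analysts*.

Yes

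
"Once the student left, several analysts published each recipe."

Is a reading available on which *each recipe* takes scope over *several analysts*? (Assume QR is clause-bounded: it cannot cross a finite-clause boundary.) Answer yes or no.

Neither queried DP is inside the adjunct, so the adjunct-island constraint does not apply.
QR within a single clause is free, so the lower quantifier may take scope over the higher one.

Yes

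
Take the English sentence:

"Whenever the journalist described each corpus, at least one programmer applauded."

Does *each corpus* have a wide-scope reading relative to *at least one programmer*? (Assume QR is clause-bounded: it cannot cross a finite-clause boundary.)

No

Structurally, *each corpus* is inside the adjunct clause *whenever the journalist described each corpus*.
Adverbial clauses are not L-marked, so they are barriers for QR — the quantifier cannot escape the adjunct.
There is no licit LF on which *each corpus* c-commands *at least one programmer*.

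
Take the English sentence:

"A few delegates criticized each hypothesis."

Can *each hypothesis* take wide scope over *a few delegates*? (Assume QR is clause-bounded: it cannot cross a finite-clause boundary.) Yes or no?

*each hypothesis* and *a few delegates* are in the same minimal clause.
Ordinary QR to a clause-peripheral position gives the wide-scope LF for the lower DP.

Yes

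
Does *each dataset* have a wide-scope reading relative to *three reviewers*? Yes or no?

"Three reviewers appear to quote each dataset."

Yes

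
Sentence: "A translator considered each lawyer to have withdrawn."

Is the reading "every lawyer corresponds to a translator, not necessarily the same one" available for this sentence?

Yes

The described interpretation is the *each lawyer* > *a translator* scoping.
The ECM infinitive is scope-transparent — *each lawyer* is free to raise above *a translator*.
Since no island is crossed, the inverse ordering is licensed alongside surface scope.
The sentence is scopally ambiguous between *a translator* > *each lawyer* and *each lawyer* > *a translator*.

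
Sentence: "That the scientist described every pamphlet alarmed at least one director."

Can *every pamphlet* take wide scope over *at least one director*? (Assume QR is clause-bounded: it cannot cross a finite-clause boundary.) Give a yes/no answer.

No

*every pamphlet* sits inside the sentential subject *that the scientist described every pamphlet*.
Sentential subjects are islands: a quantifier inside the subject clause cannot raise over the matrix predicate.
So the wide-scope reading for *every pamphlet* is blocked.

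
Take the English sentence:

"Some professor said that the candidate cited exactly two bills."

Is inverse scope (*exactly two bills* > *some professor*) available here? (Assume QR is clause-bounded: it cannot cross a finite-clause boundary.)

*exactly two bills* occurs within the finite complement clause *that the candidate cited exactly two bills*.
QR is clause-bounded, so the finite complement is a scope island for the embedded quantifier.
*exactly two bills* > *some professor* would require crossing that boundary, which is illicit.
(Only the surface reading survives: one fixed professor with respect to all the relevant bills.)

No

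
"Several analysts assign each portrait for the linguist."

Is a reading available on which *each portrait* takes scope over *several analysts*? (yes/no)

Yes

*each portrait* and *several analysts* are in the same minimal clause.
Since no island is crossed, the inverse ordering is licensed alongside surface scope.
The sentence is scopally ambiguous between *several analysts* > *each portrait* and *each portrait* > *several analysts*.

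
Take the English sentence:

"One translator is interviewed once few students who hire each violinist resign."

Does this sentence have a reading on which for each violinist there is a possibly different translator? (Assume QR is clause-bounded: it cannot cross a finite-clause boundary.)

That reading corresponds to *each violinist* > *one translator*.
*each violinist* is embedded in the relative clause *who hire each violinist*, which is itself inside the adjunct *once few students who hire each violinist resign*.
The quantifier would have to escape first the RC and then the adjunct — two independent island violations.
So *each violinist* cannot raise to a position above *one translator*.
(Only the surface reading survives: one fixed translator with respect to all the relevant violinists.)

No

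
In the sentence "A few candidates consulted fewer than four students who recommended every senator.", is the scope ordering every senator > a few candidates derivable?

*every senator* occurs within the relative clause *who recommended every senator* modifying *fewer than four students*.
The relative clause forms an island for QR, so the quantifier is confined to the head noun's restrictor.
*every senator* > *a few candidates* would require crossing that boundary, which is illicit.

No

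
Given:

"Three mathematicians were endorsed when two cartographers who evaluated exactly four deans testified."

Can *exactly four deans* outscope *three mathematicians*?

Structurally, *exactly four deans* is inside the relative clause *who evaluated exactly four deans*, which is itself inside the adjunct *when two cartographers who evaluated exactly four deans testified*.
Nested islands: the RC island is itself inside an adjunct island, so wide scope is doubly excluded.
There is no licit LF on which *exactly four deans* c-commands *three mathematicians*.

No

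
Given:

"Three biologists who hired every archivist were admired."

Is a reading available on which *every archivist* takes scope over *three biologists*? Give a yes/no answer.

No

The DP *every archivist* is contained in the relative clause *who hired every archivist*.
A relative clause is a scope island — quantifier raising cannot cross its boundary.
So *every archivist* cannot raise high enough to outscope *three biologists*; only the surface ordering *three biologists* > *every archivist* is available.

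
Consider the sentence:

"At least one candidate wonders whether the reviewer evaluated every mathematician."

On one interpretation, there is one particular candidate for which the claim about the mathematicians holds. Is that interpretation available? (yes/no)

The paraphrase describes the scope ordering *at least one candidate* > *every mathematician*.
Nothing needs to raise for *at least one candidate* > *every mathematician*, so no island constraint is at stake.

Yes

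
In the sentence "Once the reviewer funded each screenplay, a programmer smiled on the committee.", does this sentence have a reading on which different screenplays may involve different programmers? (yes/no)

That reading corresponds to *each screenplay* > *a programmer*.
The DP *each screenplay* is contained in the adjunct clause *once the reviewer funded each screenplay*.
Adverbial clauses are not L-marked, so they are barriers for QR — the quantifier cannot escape the adjunct.
The ordering *each screenplay* > *a programmer* is therefore underivable.

No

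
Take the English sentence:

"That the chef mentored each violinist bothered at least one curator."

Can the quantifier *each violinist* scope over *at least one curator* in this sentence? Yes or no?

No

*each violinist* is embedded in the sentential subject *that the chef mentored each violinist*.
The subject-island constraint blocks QR out of a clausal subject.
So *each violinist* cannot raise to a position above *at least one curator*.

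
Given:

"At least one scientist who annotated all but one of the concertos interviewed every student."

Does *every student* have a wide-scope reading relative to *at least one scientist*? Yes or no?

The RC *who annotated all but one of the concertos* is an island, but *every student* is not inside it — it is the matrix object, a clausemate of *at least one scientist*.
QR within a single clause is free, so the lower quantifier may take scope over the higher one.
Both orderings are possible: *at least one scientist* > *every student* and *every student* > *at least one scientist*.

Yes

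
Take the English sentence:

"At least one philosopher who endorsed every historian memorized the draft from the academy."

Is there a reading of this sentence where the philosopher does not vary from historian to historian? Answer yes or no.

Yes

This is the *at least one philosopher* > *every historian* reading.
That is the surface-scope ordering, which is always one of the available readings — island constraints only ever restrict inverse scope.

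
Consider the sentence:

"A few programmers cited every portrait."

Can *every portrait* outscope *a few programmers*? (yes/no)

*every portrait* is the matrix object and *a few programmers* the matrix subject; the two are clausemates.
Since no island is crossed, the inverse ordering is licensed alongside surface scope.

Yes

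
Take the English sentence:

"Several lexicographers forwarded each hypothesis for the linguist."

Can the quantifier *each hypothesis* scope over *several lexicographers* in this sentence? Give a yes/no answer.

Yes

Both DPs are arguments of the same predicate; there is no clause or island boundary between them.
QR within a single clause is free, so the lower quantifier may take scope over the higher one.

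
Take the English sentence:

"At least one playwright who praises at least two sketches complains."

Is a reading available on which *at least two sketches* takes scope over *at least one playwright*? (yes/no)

*at least two sketches* sits inside the relative clause *who praises at least two sketches*.
Relative clauses block scope extraction: QR cannot target a position outside the modified NP.
So *at least two sketches* cannot raise high enough to outscope *at least one playwright*; only the surface ordering *at least one playwright* > *at least two sketches* is available.

No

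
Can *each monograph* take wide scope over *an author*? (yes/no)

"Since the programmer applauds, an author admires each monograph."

Yes

The adjunct clause does not contain *each monograph*, which is the matrix object.
With no island boundary between them, the object can take inverse scope over the subject via ordinary QR within the clause.
The sentence is scopally ambiguous between *an author* > *each monograph* and *each monograph* > *an author*.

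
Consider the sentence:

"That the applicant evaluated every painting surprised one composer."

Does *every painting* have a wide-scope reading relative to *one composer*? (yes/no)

No

*every painting* occurs within the sentential subject *that the applicant evaluated every painting*.
The subject-island constraint blocks QR out of a clausal subject.
So *every painting* cannot raise to a position above *one composer*.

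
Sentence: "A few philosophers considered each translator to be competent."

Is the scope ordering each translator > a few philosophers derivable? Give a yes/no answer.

The ECM infinitive is scope-transparent — *each translator* is free to raise above *a few philosophers*.
Since no island is crossed, the inverse ordering is licensed alongside surface scope.
The sentence is scopally ambiguous between *a few philosophers* > *each translator* and *each translator* > *a few philosophers*.

Yes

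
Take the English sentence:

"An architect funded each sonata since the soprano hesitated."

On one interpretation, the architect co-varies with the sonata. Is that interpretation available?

Yes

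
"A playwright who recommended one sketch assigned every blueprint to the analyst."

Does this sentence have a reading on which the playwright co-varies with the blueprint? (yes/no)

Yes

The paraphrase describes the scope ordering *every blueprint* > *a playwright*.
The relative clause *who recommended one sketch* modifies *a playwright*, but *every blueprint* is not inside that relative clause — it is an argument of the matrix verb.
Since no island is crossed, the inverse ordering is licensed alongside surface scope.
So *every blueprint* > *a playwright* is among the available readings.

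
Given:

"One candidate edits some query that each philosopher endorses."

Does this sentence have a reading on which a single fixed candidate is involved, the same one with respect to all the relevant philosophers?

Yes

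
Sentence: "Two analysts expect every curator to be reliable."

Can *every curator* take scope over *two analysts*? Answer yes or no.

Yes

*every curator* is the subject of an ECM infinitive — the infinitival complement of an ECM verb is not a scope island, so *every curator* can raise into the matrix clause.
With no island boundary between them, the object can take inverse scope over the subject via ordinary QR within the clause.
Both orderings are possible: *two analysts* > *every curator* and *every curator* > *two analysts*.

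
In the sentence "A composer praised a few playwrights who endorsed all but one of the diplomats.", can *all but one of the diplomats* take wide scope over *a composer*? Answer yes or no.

No

Structurally, *all but one of the diplomats* is inside the relative clause *who endorsed all but one of the diplomats* modifying *a few playwrights*.
The relative clause forms an island for QR, so the quantifier is confined to the head noun's restrictor.
*all but one of the diplomats* > *a composer* would require crossing that boundary, which is illicit.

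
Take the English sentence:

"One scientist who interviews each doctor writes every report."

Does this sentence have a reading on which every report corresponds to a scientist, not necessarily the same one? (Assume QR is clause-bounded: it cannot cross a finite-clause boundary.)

Yes

This is the *every report* > *one scientist* reading.
Although the sentence contains a relative clause (*who interviews each doctor*), *every report* is outside it, in the matrix VP.
With no island boundary between them, the object can take inverse scope over the subject via ordinary QR within the clause.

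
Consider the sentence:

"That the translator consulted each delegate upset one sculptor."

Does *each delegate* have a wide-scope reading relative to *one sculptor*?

No

Structurally, *each delegate* is inside the sentential subject *that the translator consulted each delegate*.
Sentential subjects are islands: a quantifier inside the subject clause cannot raise over the matrix predicate.
So the wide-scope reading for *each delegate* is blocked.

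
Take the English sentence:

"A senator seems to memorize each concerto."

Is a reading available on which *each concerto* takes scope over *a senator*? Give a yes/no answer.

Yes

Infinitival complements of raising predicates do not block QR; *each concerto* and *a senator* are effectively clausemates.
Clause-internal QR can adjoin the lower DP above the subject, yielding the inverse reading.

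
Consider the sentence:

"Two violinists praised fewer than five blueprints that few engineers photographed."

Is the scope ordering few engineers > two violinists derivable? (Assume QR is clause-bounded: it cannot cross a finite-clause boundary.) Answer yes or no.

No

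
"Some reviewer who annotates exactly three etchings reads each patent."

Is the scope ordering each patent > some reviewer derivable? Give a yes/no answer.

*each patent* sits in the matrix clause, not in the relative clause on *some reviewer*.
Ordinary QR to a clause-peripheral position gives the wide-scope LF for the lower DP.
The sentence is scopally ambiguous between *some reviewer* > *each patent* and *each patent* > *some reviewer*.

Yes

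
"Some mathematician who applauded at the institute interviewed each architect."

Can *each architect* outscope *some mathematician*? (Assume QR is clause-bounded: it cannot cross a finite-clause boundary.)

Yes

Although the sentence contains a relative clause (*who applauded at the institute*), *each architect* is outside it, in the matrix VP.
Since no island is crossed, the inverse ordering is licensed alongside surface scope.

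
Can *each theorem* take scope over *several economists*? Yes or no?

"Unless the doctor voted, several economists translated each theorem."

The adjunct island is irrelevant here — *each theorem* and *several economists* are both in the matrix clause.
Since no island is crossed, the inverse ordering is licensed alongside surface scope.
Both orderings are possible: *several economists* > *each theorem* and *each theorem* > *several economists*.

Yes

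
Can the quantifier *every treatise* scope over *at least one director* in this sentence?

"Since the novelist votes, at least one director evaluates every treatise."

Yes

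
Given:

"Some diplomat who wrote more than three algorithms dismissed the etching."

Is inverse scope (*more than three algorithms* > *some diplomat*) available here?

No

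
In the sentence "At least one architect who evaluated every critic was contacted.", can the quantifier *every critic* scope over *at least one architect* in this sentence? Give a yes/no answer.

The DP *every critic* is contained in the relative clause *who evaluated every critic*.
QR out of a relative clause is ruled out by the relative-clause island constraint.
So the wide-scope reading for *every critic* is blocked.

No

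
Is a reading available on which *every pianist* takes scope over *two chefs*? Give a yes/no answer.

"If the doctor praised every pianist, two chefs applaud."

No

The DP *every pianist* is contained in the adjunct clause *if the doctor praised every pianist*.
The adjunct-island constraint bars QR out of an adverbial clause.
So the wide-scope reading for *every pianist* is blocked.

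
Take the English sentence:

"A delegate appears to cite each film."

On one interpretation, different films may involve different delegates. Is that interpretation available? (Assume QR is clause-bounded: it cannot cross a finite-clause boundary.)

Yes

That reading corresponds to *each film* > *a delegate*.
Raising constructions are monoclausal for scope purposes; *each film* is not separated from *a delegate* by any island.
Clause-internal QR can adjoin the lower DP above the subject, yielding the inverse reading.
The sentence is scopally ambiguous between *a delegate* > *each film* and *each film* > *a delegate*.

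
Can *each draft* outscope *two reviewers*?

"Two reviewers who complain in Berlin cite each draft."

Yes

The relative clause *who complain in Berlin* modifies *two reviewers*, but *each draft* is not inside that relative clause — it is an argument of the matrix verb.
Clause-internal QR can adjoin the lower DP above the subject, yielding the inverse reading.
Both orderings are possible: *two reviewers* > *each draft* and *each draft* > *two reviewers*.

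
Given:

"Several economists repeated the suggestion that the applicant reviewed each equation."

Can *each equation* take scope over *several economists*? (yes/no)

No

The target quantifier *each equation* is part of the complex NP *the suggestion that the applicant reviewed each equation*.
Noun-complement clauses are scope islands (the Complex NP Constraint): a quantifier inside one cannot scope into the matrix.
So *each equation* cannot raise to a position above *several economists*.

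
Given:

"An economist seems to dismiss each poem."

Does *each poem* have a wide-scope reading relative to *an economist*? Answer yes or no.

*each poem* is inside a raising infinitive, which is transparent to QR (no CP barrier), so it behaves as a matrix argument.
QR within a single clause is free, so the lower quantifier may take scope over the higher one.

Yes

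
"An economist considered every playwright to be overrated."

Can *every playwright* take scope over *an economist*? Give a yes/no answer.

Yes

*every playwright* is an ECM subject; ECM complements are not islands, and the embedded quantifier may take matrix scope.
Nothing blocks QR of the lower DP to a position above the higher one, so inverse scope is available.
So *every playwright* > *an economist* is among the available readings.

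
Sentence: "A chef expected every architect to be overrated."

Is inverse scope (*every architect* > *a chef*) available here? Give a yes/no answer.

Yes

ECM infinitives lack a CP barrier, so *every architect* can QR over the matrix subject *a chef*.
Ordinary QR to a clause-peripheral position gives the wide-scope LF for the lower DP.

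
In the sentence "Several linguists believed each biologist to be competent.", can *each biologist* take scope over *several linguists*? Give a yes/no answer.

This is an ECM construction: *each biologist* is the infinitival subject, Case-marked by the matrix verb, and the infinitive is transparent for QR.
QR within a single clause is free, so the lower quantifier may take scope over the higher one.

Yes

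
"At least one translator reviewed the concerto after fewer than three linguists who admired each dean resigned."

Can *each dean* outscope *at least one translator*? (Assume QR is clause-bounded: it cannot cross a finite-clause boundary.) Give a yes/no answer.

No

The target quantifier *each dean* is part of the relative clause *who admired each dean*, which is itself inside the adjunct *after fewer than three linguists who admired each dean resigned*.
Even if one barrier were somehow void, the other would still block QR.
There is no licit LF on which *each dean* c-commands *at least one translator*.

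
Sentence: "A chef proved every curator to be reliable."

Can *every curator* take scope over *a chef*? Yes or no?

*every curator* is an ECM subject; ECM complements are not islands, and the embedded quantifier may take matrix scope.
Ordinary QR to a clause-peripheral position gives the wide-scope LF for the lower DP.

Yes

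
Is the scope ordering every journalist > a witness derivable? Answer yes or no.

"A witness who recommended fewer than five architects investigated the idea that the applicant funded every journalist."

*every journalist* occurs within the complex NP *the idea that the applicant funded every journalist*.
The complex NP is opaque for QR — the quantifier is frozen inside the noun's complement.
So the wide-scope reading for *every journalist* is blocked.
(Only the surface reading survives: one fixed witness with respect to all the relevant journalists.)

No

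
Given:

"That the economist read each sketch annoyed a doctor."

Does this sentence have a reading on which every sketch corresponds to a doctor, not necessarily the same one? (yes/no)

The described interpretation is the *each sketch* > *a doctor* scoping.
The target quantifier *each sketch* is part of the sentential subject *that the economist read each sketch*.
Clausal subjects are scope islands; QR from inside the subject into the matrix is barred.
The ordering *each sketch* > *a doctor* is therefore underivable.

No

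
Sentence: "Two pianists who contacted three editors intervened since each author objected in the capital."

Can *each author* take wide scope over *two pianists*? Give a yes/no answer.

*each author* sits inside the adjunct clause *since each author objected in the capital*.
Scope out of an adjunct clause is unavailable: QR respects the adjunct-island constraint.
There is no licit LF on which *each author* c-commands *two pianists*.

No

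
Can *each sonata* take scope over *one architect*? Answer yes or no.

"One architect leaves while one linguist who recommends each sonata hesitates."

No

*each sonata* sits inside the relative clause *who recommends each sonata*, which is itself inside the adjunct *while one linguist who recommends each sonata hesitates*.
Even if one barrier were somehow void, the other would still block QR.
So *each sonata* cannot raise high enough to outscope *one architect*; only the surface ordering *one architect* > *each sonata* is available.
(Only the surface reading survives: one fixed architect with respect to all the relevant sonatas.)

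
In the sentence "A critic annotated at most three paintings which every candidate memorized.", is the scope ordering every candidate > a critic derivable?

*every candidate* is embedded in the relative clause *which every candidate memorized* modifying *at most three paintings*.
Quantifiers inside a relative clause are trapped there; the RC boundary blocks QR.
Hence only narrow scope for *every candidate* (under *a critic*) survives.

No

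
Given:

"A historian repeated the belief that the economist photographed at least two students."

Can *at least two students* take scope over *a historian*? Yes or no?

*at least two students* is embedded in the complex NP *the belief that the economist photographed at least two students*.
Noun-complement clauses are scope islands (the Complex NP Constraint): a quantifier inside one cannot scope into the matrix.
So *at least two students* cannot raise to a position above *a historian*.

No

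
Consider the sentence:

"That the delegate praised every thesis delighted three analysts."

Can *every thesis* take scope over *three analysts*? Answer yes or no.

No

The DP *every thesis* is contained in the sentential subject *that the delegate praised every thesis*.
The subject-island constraint blocks QR out of a clausal subject.
The ordering *every thesis* > *three analysts* is therefore underivable.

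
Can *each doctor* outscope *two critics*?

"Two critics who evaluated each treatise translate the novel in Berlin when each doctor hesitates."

No

*each doctor* is embedded in the adjunct clause *when each doctor hesitates*.
The adjunct-island constraint bars QR out of an adverbial clause.
The inverse ordering *each doctor* > *two critics* is therefore underivable.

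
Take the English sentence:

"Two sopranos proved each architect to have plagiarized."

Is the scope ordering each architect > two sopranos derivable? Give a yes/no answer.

Yes

ECM infinitives lack a CP barrier, so *each architect* can QR over the matrix subject *two sopranos*.
With no island boundary between them, the object can take inverse scope over the subject via ordinary QR within the clause.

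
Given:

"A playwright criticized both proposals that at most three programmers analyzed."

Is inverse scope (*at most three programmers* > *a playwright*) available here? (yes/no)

No

*at most three programmers* is embedded in the relative clause *that at most three programmers analyzed* modifying *both proposals*.
The relative clause forms an island for QR, so the quantifier is confined to the head noun's restrictor.
The inverse ordering *at most three programmers* > *a playwright* is therefore underivable.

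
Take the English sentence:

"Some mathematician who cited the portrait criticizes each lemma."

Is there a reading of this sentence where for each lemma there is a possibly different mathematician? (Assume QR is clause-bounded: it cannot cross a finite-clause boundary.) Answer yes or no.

Yes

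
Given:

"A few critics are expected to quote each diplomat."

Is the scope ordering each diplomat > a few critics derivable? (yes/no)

Infinitival complements of raising predicates do not block QR; *each diplomat* and *a few critics* are effectively clausemates.
Since no island is crossed, the inverse ordering is licensed alongside surface scope.
So *each diplomat* > *a few critics* is among the available readings.

Yes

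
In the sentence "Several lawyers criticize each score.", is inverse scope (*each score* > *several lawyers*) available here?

Yes

*each score* is the matrix object and *several lawyers* the matrix subject; the two are clausemates.
No island intervenes, so both surface and inverse scope are derivable.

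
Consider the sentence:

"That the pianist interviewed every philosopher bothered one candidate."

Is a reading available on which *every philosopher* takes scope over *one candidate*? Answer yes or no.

No

*every philosopher* occurs within the sentential subject *that the pianist interviewed every philosopher*.
Sentential subjects are islands: a quantifier inside the subject clause cannot raise over the matrix predicate.
The ordering *every philosopher* > *one candidate* is therefore underivable.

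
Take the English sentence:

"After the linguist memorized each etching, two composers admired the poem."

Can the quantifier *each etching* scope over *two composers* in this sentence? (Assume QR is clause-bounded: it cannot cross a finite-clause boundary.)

No

*each etching* sits inside the adjunct clause *after the linguist memorized each etching*.
Adjuncts are opaque for quantifier raising; a quantifier in an adjunct stays inside it.
So the wide-scope reading for *each etching* is blocked.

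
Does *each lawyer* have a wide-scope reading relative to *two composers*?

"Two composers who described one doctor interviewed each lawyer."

The relative clause *who described one doctor* modifies *two composers*, but *each lawyer* is not inside that relative clause — it is an argument of the matrix verb.
With no island boundary between them, the object can take inverse scope over the subject via ordinary QR within the clause.

Yes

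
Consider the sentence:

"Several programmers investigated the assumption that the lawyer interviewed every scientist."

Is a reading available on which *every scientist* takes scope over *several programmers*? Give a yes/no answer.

Structurally, *every scientist* is inside the complex NP *the assumption that the lawyer interviewed every scientist*.
The complex NP is opaque for QR — the quantifier is frozen inside the noun's complement.
There is no licit LF on which *every scientist* c-commands *several programmers*.

No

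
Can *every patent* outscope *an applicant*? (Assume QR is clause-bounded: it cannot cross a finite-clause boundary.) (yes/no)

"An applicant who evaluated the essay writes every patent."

Yes

Although the sentence contains a relative clause (*who evaluated the essay*), *every patent* is outside it, in the matrix VP.
With no island boundary between them, the object can take inverse scope over the subject via ordinary QR within the clause.
The sentence is scopally ambiguous between *an applicant* > *every patent* and *every patent* > *an applicant*.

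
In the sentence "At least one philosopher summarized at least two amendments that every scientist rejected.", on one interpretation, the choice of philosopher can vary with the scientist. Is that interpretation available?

No

That reading corresponds to *every scientist* > *at least one philosopher*.
The DP *every scientist* is contained in the relative clause *that every scientist rejected* modifying *at least two amendments*.
QR out of a relative clause is ruled out by the relative-clause island constraint.
Hence only narrow scope for *every scientist* (under *at least one philosopher*) survives.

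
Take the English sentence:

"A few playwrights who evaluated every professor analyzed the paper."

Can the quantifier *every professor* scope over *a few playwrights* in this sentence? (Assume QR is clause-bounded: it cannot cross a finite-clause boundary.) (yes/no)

No

The DP *every professor* is contained in the relative clause *who evaluated every professor*.
QR out of a relative clause is ruled out by the relative-clause island constraint.
*every professor* is confined to the island and cannot take scope over *a few playwrights*.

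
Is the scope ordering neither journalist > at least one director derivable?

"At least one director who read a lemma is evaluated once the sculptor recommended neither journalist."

No

Structurally, *neither journalist* is inside the adjunct clause *once the sculptor recommended neither journalist*.
Adjuncts are opaque for quantifier raising; a quantifier in an adjunct stays inside it.
*neither journalist* > *at least one director* would require crossing that boundary, which is illicit.
(Only the surface reading survives: one fixed director with respect to all the relevant journalists.)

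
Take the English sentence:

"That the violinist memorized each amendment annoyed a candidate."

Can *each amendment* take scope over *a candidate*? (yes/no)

No

*each amendment* occurs within the sentential subject *that the violinist memorized each amendment*.
The Sentential Subject Constraint rules out raising the quantifier out of the that-clause subject.
*each amendment* > *a candidate* would require crossing that boundary, which is illicit.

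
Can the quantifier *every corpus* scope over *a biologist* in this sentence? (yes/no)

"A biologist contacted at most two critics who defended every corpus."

No

The DP *every corpus* is contained in the relative clause *who defended every corpus* modifying *at most two critics*.
Quantifiers inside a relative clause are trapped there; the RC boundary blocks QR.
The inverse ordering *every corpus* > *a biologist* is therefore underivable.
(Only the surface reading survives: one fixed biologist with respect to all the relevant corpora.)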